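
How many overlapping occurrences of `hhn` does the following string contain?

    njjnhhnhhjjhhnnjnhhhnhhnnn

Sliding a length-3 window over the 26 characters (24 positions):
  position 5–7: hhn
  position 12–14: hhn
  position 19–21: hhn
  position 22–24: hhn

4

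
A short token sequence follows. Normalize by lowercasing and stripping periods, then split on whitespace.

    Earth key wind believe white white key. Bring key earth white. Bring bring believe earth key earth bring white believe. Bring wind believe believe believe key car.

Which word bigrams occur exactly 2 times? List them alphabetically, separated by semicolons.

Bigram counts meeting the condition (exactly 2 times):
  believe believe: 2
  earth key: 2
  key earth: 2
  wind believe: 2

believe believe; earth key; key earth; wind believe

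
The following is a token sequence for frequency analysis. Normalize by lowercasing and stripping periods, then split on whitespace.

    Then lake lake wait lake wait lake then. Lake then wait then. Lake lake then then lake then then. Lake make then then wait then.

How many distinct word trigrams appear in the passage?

25 tokens → 23 trigram windows in total.
Repeated trigrams (each contributes count−1 duplicates):
  lake then then: 2
  lake wait lake: 2
  then lake lake: 2
  then lake then: 2
  then then lake: 2
  then wait then: 2
6 duplicate windows → 23 − 6 = 17 distinct.

17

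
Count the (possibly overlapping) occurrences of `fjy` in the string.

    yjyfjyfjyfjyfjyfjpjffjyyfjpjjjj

Sliding a length-3 window over the 31 characters (29 positions):
  position 4–6: fjy
  position 7–9: fjy
  position 10–12: fjy
  position 13–15: fjy
  position 21–23: fjy

5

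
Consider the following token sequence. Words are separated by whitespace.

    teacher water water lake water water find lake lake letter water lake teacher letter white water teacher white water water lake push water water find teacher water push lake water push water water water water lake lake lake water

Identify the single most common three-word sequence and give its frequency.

"water water lake", 3 times

Trigram frequencies (highest first):
  water water lake: 3
  water water find: 2
  push water water: 2
  water water water: 2
  teacher water water: 1
  water lake water: 1
  … (26 more, each ≤ 1)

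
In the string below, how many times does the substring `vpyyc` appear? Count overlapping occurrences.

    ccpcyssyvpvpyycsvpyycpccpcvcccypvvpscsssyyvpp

Sliding a length-5 window over the 45 characters (41 positions):
  position 11–15: vpyyc
  position 17–21: vpyyc

2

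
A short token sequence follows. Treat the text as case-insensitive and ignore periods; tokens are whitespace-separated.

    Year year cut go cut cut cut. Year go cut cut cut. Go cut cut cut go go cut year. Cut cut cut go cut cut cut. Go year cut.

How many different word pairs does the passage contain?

30 tokens → 29 bigram windows in total.
Repeated bigrams (each contributes count−1 duplicates):
  cut cut: 10
  cut go: 5
  go cut: 5
  year cut: 3
  cut year: 2
20 duplicate windows → 29 − 20 = 9 distinct.

9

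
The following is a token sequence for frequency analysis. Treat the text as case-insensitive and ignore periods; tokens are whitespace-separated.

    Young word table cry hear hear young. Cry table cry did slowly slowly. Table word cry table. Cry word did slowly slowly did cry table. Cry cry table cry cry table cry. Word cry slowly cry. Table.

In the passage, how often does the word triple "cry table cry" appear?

Scanning the 35 overlapping trigram windows for "cry table cry":
  position 8–10: cry table cry
  position 16–18: cry table cry
  position 24–26: cry table cry
  position 27–29: cry table cry
  position 30–32: cry table cry

5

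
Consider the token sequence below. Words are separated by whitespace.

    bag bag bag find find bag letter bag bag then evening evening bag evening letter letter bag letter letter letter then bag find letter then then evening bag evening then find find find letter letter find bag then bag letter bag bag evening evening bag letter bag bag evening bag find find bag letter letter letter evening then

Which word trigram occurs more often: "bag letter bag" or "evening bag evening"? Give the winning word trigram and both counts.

"bag letter bag": 3 occurrences
"evening bag evening": 2 occurrences

"bag letter bag" (3 vs 2)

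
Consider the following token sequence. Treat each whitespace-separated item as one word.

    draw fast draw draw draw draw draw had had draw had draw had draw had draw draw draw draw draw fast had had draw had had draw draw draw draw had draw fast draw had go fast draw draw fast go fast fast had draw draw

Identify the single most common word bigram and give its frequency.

"draw draw", 13 times

Bigram frequencies (highest first):
  draw draw: 13
  had draw: 8
  draw had: 7
  draw fast: 4
  fast draw: 3
  had had: 3
  … (5 more, each ≤ 2)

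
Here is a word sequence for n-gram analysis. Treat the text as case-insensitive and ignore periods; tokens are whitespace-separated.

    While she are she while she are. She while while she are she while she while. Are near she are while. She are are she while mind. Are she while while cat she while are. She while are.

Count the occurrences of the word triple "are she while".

Scanning the 36 overlapping trigram windows for "are she while":
  position 3–5: are she while
  position 7–9: are she while
  position 12–14: are she while
  position 24–26: are she while
  position 28–30: are she while
  position 35–37: are she while

6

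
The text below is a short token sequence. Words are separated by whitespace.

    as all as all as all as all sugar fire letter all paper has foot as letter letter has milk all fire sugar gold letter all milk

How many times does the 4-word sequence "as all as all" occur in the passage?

3

Scanning the 24 overlapping 4-gram windows for "as all as all":
  position 1–4: as all as all
  position 3–6: as all as all
  position 5–8: as all as all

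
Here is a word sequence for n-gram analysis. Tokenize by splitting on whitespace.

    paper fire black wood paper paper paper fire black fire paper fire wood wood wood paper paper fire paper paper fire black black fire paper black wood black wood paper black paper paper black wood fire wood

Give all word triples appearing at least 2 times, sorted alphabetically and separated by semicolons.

Trigram counts meeting the condition (at least 2 times):
  black fire paper: 2
  black wood paper: 2
  paper black wood: 2
  paper fire black: 3
  paper paper fire: 3
  wood paper paper: 2

black fire paper; black wood paper; paper black wood; paper fire black; paper paper fire; wood paper paper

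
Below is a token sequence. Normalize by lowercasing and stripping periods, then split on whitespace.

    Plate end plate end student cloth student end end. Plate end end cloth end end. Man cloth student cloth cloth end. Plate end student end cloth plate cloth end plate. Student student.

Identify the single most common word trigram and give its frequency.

"end plate end", 3 times

Trigram frequencies (highest first):
  end plate end: 3
  plate end student: 2
  cloth end plate: 2
  plate end plate: 1
  end student cloth: 1
  student cloth student: 1
  … (20 more, each ≤ 1)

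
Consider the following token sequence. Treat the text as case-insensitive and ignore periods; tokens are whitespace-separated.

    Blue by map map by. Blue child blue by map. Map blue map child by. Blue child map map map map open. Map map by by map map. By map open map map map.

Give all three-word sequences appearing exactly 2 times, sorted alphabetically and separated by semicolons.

Trigram counts meeting the condition (exactly 2 times):
  blue by map: 2
  by blue child: 2
  map open map: 2
  open map map: 2

blue by map; by blue child; map open map; open map map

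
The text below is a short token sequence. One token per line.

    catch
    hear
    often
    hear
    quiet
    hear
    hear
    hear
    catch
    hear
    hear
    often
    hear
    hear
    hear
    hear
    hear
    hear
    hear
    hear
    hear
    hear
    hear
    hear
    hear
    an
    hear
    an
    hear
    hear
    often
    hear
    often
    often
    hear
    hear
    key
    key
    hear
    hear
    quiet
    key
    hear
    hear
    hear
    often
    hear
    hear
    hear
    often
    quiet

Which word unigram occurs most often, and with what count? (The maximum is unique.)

Unigram frequencies (highest first):
  hear: 34
  often: 7
  quiet: 3
  key: 3
  catch: 2
  an: 2

"hear", 34 times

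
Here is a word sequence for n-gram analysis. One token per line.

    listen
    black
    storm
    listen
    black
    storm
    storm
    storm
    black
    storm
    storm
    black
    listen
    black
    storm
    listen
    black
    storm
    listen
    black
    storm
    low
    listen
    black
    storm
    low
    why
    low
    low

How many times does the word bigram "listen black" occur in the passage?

Scanning the 28 overlapping bigram windows for "listen black":
  position 1–2: listen black
  position 4–5: listen black
  position 13–14: listen black
  position 16–17: listen black
  position 19–20: listen black
  position 23–24: listen black

6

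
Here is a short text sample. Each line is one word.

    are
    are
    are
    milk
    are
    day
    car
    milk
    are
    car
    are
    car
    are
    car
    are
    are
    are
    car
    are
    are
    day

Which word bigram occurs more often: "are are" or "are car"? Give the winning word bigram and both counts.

"are are" (5 vs 4)

"are are": 5 occurrences
"are car": 4 occurrences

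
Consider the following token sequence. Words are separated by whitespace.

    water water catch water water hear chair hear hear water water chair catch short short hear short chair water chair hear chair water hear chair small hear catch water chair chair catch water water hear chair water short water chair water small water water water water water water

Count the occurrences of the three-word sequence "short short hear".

1

Scanning the 46 overlapping trigram windows for "short short hear":
  position 14–16: short short hear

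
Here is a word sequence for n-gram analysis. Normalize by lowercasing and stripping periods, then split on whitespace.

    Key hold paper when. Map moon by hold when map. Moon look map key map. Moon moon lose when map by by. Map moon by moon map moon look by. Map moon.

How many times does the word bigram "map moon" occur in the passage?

Scanning the 31 overlapping bigram windows for "map moon":
  position 5–6: map moon
  position 10–11: map moon
  position 15–16: map moon
  position 23–24: map moon
  position 27–28: map moon
  position 31–32: map moon

6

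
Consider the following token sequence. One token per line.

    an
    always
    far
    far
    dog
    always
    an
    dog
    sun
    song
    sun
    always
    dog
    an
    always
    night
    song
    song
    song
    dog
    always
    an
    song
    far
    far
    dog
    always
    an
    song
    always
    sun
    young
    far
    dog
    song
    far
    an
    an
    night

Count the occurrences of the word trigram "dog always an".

Scanning the 37 overlapping trigram windows for "dog always an":
  position 5–7: dog always an
  position 20–22: dog always an
  position 26–28: dog always an

3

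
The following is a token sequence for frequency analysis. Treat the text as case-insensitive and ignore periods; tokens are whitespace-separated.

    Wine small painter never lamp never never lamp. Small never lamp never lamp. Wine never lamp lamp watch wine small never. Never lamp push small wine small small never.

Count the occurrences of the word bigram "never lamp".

6

Scanning the 28 overlapping bigram windows for "never lamp":
  position 4–5: never lamp
  position 7–8: never lamp
  position 10–11: never lamp
  position 12–13: never lamp
  position 15–16: never lamp
  position 22–23: never lamp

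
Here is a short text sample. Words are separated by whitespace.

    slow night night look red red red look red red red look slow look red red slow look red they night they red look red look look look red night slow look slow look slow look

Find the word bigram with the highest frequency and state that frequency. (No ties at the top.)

"look red", 6 times

Bigram frequencies (highest first):
  look red: 6
  red red: 5
  slow look: 5
  red look: 4
  look slow: 3
  look look: 2
  … (10 more, each ≤ 1)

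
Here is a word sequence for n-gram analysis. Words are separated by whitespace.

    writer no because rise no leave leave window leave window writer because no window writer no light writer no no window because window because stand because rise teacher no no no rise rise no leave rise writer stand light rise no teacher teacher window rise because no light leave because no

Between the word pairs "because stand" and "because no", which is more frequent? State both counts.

"because stand": 1 occurrence
"because no": 3 occurrences

"because no" (3 vs 1)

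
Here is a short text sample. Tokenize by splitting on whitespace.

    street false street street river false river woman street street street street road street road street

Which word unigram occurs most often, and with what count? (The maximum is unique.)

Unigram frequencies (highest first):
  street: 9
  false: 2
  river: 2
  road: 2
  woman: 1

"street", 9 times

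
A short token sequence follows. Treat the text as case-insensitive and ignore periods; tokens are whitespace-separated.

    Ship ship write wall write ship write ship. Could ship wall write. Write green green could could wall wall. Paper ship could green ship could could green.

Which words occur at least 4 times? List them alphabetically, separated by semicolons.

Unigram counts meeting the condition (at least 4 times):
  could: 6
  green: 4
  ship: 7
  wall: 4
  write: 5

could; green; ship; wall; write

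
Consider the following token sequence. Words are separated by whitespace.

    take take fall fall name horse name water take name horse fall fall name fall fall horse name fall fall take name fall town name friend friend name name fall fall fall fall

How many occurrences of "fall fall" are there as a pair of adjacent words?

Scanning the 32 overlapping bigram windows for "fall fall":
  position 3–4: fall fall
  position 12–13: fall fall
  position 15–16: fall fall
  position 19–20: fall fall
  position 30–31: fall fall
  position 31–32: fall fall
  position 32–33: fall fall

7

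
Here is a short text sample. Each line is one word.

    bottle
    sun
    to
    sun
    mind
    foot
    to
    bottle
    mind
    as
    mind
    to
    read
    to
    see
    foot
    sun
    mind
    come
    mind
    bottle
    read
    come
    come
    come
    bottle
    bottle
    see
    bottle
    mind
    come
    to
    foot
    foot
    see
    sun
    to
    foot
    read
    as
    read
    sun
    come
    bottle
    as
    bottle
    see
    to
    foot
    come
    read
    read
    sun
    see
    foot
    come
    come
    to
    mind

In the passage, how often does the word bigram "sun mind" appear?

Scanning the 58 overlapping bigram windows for "sun mind":
  position 4–5: sun mind
  position 17–18: sun mind

2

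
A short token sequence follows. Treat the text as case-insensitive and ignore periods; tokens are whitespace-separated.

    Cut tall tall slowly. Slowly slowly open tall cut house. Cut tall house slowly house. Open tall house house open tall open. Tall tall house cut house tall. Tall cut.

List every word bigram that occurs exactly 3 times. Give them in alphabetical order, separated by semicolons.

tall house; tall tall

Bigram counts meeting the condition (exactly 3 times):
  tall house: 3
  tall tall: 3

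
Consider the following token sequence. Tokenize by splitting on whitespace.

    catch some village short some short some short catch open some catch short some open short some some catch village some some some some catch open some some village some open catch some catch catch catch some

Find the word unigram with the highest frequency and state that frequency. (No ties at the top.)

Unigram frequencies (highest first):
  some: 16
  catch: 9
  short: 5
  open: 4
  village: 3

"some", 16 times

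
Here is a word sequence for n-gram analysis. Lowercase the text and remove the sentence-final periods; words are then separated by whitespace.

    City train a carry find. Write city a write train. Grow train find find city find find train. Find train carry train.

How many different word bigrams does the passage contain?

18

22 tokens → 21 bigram windows in total.
Repeated bigrams (each contributes count−1 duplicates):
  find find: 2
  find train: 2
  train find: 2
3 duplicate windows → 21 − 3 = 18 distinct.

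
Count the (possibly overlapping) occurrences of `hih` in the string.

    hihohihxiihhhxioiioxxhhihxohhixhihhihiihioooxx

Sliding a length-3 window over the 46 characters (44 positions):
  position 1–3: hih
  position 5–7: hih
  position 23–25: hih
  position 32–34: hih
  position 35–37: hih

5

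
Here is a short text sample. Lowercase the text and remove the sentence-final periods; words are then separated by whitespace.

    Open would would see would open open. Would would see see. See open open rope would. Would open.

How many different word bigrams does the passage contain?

10

18 tokens → 17 bigram windows in total.
Repeated bigrams (each contributes count−1 duplicates):
  would would: 3
  open open: 2
  open would: 2
  see see: 2
  would open: 2
  would see: 2
7 duplicate windows → 17 − 7 = 10 distinct.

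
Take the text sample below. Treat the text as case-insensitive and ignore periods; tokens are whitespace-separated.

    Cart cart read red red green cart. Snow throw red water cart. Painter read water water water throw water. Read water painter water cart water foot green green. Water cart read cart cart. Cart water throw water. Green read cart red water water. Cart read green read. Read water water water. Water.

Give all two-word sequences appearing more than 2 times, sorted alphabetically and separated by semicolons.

cart cart; cart read; read water; water cart; water water

Bigram counts meeting the condition (more than 2 times):
  cart cart: 3
  cart read: 3
  read water: 3
  water cart: 4
  water water: 6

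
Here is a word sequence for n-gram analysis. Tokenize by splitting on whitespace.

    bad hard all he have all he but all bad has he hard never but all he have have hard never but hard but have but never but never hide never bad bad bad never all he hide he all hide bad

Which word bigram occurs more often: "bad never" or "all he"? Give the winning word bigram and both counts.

"all he" (4 vs 1)

"bad never": 1 occurrence
"all he": 4 occurrences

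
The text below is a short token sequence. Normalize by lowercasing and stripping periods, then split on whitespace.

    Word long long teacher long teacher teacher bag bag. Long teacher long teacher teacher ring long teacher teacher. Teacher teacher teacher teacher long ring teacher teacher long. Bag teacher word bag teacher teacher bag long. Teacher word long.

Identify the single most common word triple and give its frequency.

Trigram frequencies (highest first):
  teacher teacher teacher: 4
  long teacher teacher: 3
  long teacher long: 2
  teacher long teacher: 2
  teacher teacher bag: 2
  bag long teacher: 2
  … (20 more, each ≤ 2)

"teacher teacher teacher", 4 times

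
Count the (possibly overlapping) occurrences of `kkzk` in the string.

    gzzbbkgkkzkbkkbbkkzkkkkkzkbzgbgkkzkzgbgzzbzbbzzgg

4

Sliding a length-4 window over the 49 characters (46 positions):
  position 8–11: kkzk
  position 17–20: kkzk
  position 23–26: kkzk
  position 32–35: kkzk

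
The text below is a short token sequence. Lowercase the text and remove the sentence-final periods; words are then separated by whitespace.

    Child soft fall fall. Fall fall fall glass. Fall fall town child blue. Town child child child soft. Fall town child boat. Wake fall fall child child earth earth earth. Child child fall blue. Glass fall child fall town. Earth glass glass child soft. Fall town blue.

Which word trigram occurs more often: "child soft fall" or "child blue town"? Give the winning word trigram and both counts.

"child soft fall": 3 occurrences
"child blue town": 1 occurrence

"child soft fall" (3 vs 1)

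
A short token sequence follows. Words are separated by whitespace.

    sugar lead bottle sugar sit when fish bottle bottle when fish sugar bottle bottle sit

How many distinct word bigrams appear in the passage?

12

15 tokens → 14 bigram windows in total.
Repeated bigrams (each contributes count−1 duplicates):
  bottle bottle: 2
  when fish: 2
2 duplicate windows → 14 − 2 = 12 distinct.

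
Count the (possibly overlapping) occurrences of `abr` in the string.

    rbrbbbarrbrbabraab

Sliding a length-3 window over the 18 characters (16 positions):
  position 13–15: abr

1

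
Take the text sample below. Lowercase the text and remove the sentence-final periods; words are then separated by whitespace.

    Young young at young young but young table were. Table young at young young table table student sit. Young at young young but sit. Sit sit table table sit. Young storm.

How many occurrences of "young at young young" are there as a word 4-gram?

Scanning the 28 overlapping 4-gram windows for "young at young young":
  position 2–5: young at young young
  position 11–14: young at young young
  position 19–22: young at young young

3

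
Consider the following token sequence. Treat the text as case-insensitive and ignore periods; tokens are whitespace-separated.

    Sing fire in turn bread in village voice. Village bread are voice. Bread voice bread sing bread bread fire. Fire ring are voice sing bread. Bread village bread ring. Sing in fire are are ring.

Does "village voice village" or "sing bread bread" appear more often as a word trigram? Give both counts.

"village voice village": 1 occurrence
"sing bread bread": 2 occurrences

"sing bread bread" (2 vs 1)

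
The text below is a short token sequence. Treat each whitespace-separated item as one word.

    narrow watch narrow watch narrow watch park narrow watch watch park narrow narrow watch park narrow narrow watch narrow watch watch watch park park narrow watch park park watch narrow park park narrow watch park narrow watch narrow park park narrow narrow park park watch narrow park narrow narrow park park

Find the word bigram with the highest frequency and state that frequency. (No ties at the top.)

"narrow watch", 10 times

Bigram frequencies (highest first):
  narrow watch: 10
  park narrow: 8
  watch narrow: 6
  watch park: 6
  park park: 6
  narrow park: 5
  … (3 more, each ≤ 4)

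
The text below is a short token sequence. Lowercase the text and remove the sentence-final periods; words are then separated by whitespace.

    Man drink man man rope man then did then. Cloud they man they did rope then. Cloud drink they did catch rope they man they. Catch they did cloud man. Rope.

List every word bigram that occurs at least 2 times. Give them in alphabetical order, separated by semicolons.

man rope; man they; then cloud; they did; they man

Bigram counts meeting the condition (at least 2 times):
  man rope: 2
  man they: 2
  then cloud: 2
  they did: 3
  they man: 2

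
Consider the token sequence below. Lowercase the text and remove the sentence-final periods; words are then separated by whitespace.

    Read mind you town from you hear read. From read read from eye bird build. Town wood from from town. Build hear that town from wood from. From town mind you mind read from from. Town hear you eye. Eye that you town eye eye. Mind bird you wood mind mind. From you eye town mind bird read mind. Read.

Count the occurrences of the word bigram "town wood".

1

Scanning the 59 overlapping bigram windows for "town wood":
  position 16–17: town wood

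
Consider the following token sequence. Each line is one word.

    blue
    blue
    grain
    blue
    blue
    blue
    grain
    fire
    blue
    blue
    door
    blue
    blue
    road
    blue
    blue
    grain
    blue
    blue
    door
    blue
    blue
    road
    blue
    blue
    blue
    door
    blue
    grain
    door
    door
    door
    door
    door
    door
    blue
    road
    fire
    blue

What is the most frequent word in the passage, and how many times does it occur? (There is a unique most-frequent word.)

Unigram frequencies (highest first):
  blue: 21
  door: 9
  grain: 4
  road: 3
  fire: 2

"blue", 21 times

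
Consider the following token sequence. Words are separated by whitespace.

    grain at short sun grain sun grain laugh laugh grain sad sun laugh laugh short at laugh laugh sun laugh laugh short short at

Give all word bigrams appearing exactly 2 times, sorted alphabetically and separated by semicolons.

laugh short; short at; sun grain; sun laugh

Bigram counts meeting the condition (exactly 2 times):
  laugh short: 2
  short at: 2
  sun grain: 2
  sun laugh: 2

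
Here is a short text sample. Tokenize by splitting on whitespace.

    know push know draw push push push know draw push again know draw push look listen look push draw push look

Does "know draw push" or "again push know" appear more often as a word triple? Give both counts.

"know draw push": 3 occurrences
"again push know": 0 occurrences

"know draw push" (3 vs 0)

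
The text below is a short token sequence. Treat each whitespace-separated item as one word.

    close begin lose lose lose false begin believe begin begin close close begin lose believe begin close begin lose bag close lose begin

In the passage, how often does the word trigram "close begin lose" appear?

3

Scanning the 21 overlapping trigram windows for "close begin lose":
  position 1–3: close begin lose
  position 12–14: close begin lose
  position 17–19: close begin lose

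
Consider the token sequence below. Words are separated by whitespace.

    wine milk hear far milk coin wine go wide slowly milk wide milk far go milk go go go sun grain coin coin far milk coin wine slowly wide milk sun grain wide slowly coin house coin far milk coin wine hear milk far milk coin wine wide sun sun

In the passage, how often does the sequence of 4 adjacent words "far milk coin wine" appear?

4

Scanning the 47 overlapping 4-gram windows for "far milk coin wine":
  position 4–7: far milk coin wine
  position 24–27: far milk coin wine
  position 38–41: far milk coin wine
  position 44–47: far milk coin wine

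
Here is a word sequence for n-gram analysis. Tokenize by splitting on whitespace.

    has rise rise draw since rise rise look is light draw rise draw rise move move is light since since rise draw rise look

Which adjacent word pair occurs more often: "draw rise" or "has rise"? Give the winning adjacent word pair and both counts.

"draw rise": 3 occurrences
"has rise": 1 occurrence

"draw rise" (3 vs 1)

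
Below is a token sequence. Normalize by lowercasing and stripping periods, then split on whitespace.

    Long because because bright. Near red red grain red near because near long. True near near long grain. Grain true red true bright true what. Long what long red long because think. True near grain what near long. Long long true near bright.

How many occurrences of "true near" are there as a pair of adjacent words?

Scanning the 42 overlapping bigram windows for "true near":
  position 14–15: true near
  position 33–34: true near
  position 41–42: true near

3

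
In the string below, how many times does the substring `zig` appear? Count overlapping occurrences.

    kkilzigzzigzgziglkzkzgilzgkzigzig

Sliding a length-3 window over the 33 characters (31 positions):
  position 5–7: zig
  position 9–11: zig
  position 14–16: zig
  position 28–30: zig
  position 31–33: zig

5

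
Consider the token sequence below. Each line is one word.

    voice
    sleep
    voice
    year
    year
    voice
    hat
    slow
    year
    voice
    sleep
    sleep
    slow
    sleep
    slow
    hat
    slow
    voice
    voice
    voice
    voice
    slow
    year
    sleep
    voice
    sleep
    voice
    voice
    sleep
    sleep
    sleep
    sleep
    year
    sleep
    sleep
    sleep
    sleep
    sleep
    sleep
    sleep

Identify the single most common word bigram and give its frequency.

Bigram frequencies (highest first):
  sleep sleep: 10
  voice sleep: 4
  voice voice: 4
  sleep voice: 3
  year voice: 2
  hat slow: 2
  … (11 more, each ≤ 2)

"sleep sleep", 10 times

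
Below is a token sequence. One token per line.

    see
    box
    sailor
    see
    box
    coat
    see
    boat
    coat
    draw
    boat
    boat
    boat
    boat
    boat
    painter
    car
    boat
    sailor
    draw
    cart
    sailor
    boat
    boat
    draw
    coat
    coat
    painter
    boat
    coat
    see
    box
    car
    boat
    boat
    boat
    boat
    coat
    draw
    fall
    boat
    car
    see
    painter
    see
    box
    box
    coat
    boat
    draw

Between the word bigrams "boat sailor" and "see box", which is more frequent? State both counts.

"boat sailor": 1 occurrence
"see box": 4 occurrences

"see box" (4 vs 1)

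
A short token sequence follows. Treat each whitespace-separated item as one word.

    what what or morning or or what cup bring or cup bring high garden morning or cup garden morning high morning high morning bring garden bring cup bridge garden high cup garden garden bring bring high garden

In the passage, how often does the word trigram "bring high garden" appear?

2

Scanning the 35 overlapping trigram windows for "bring high garden":
  position 12–14: bring high garden
  position 35–37: bring high garden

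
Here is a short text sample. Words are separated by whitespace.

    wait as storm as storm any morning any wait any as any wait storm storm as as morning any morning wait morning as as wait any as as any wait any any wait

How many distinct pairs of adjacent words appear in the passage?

33 tokens → 32 bigram windows in total.
Repeated bigrams (each contributes count−1 duplicates):
  any wait: 4
  as as: 3
  wait any: 3
  any as: 2
  any morning: 2
  as any: 2
  as storm: 2
  morning any: 2
  … (1 more repeated)
13 duplicate windows → 32 − 13 = 19 distinct.

19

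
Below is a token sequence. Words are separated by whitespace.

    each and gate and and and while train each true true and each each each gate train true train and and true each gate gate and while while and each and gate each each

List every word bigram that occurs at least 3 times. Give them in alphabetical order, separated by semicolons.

and and; each each

Bigram counts meeting the condition (at least 3 times):
  and and: 3
  each each: 3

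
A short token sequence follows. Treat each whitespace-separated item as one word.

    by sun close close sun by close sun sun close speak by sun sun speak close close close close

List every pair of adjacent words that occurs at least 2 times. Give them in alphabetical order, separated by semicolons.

Bigram counts meeting the condition (at least 2 times):
  by sun: 2
  close close: 4
  close sun: 2
  sun close: 2
  sun sun: 2

by sun; close close; close sun; sun close; sun sun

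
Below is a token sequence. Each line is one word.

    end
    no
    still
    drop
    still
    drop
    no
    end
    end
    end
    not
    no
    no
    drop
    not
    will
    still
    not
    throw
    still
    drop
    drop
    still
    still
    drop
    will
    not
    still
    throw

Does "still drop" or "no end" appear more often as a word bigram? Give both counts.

"still drop" (4 vs 1)

"still drop": 4 occurrences
"no end": 1 occurrence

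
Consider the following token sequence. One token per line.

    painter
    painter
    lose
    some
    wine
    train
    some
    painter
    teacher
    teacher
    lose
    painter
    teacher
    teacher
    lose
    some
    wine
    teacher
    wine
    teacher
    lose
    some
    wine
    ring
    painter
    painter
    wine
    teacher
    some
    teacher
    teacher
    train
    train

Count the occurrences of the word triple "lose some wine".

3

Scanning the 31 overlapping trigram windows for "lose some wine":
  position 3–5: lose some wine
  position 15–17: lose some wine
  position 21–23: lose some wine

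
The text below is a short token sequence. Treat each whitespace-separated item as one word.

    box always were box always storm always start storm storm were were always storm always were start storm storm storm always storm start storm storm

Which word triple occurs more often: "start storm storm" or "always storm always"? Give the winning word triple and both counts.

"start storm storm" (3 vs 2)

"start storm storm": 3 occurrences
"always storm always": 2 occurrences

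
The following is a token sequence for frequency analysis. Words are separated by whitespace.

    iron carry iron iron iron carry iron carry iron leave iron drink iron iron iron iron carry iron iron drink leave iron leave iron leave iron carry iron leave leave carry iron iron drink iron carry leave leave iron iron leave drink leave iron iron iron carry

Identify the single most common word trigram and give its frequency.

Trigram frequencies (highest first):
  iron carry iron: 5
  iron iron iron: 4
  carry iron iron: 3
  iron iron carry: 3
  iron leave iron: 3
  carry iron leave: 2
  … (20 more, each ≤ 2)

"iron carry iron", 5 times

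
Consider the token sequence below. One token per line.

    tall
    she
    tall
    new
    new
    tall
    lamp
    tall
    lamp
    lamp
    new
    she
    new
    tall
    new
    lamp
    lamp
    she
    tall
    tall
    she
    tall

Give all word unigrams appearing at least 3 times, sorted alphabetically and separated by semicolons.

lamp; new; she; tall

Unigram counts meeting the condition (at least 3 times):
  lamp: 5
  new: 5
  she: 4
  tall: 8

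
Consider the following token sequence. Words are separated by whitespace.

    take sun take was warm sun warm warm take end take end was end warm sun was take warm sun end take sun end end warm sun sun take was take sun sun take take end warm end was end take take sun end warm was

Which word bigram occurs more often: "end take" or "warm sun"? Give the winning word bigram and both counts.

"end take": 3 occurrences
"warm sun": 4 occurrences

"warm sun" (4 vs 3)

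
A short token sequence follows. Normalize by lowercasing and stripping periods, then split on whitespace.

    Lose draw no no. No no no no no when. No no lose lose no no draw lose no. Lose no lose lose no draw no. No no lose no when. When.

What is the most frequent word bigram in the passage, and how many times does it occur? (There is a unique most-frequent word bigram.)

"no no", 10 times

Bigram frequencies (highest first):
  no no: 10
  lose no: 5
  no lose: 4
  draw no: 2
  no when: 2
  lose lose: 2
  … (5 more, each ≤ 2)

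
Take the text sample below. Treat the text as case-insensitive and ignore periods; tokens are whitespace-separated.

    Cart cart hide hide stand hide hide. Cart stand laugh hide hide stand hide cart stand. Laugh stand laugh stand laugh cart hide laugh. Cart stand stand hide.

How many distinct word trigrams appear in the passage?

28 tokens → 26 trigram windows in total.
Repeated trigrams (each contributes count−1 duplicates):
  cart stand laugh: 2
  hide cart stand: 2
  hide hide stand: 2
  hide stand hide: 2
  laugh stand laugh: 2
  stand laugh stand: 2
6 duplicate windows → 26 − 6 = 20 distinct.

20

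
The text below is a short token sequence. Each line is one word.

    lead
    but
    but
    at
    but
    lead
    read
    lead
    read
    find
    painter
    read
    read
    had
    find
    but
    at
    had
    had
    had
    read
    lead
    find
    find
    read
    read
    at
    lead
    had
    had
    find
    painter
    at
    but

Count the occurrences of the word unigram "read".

Scanning the 34 tokens for "read":
  position 7: read
  position 9: read
  position 12: read
  position 13: read
  position 21: read
  position 25: read
  position 26: read

7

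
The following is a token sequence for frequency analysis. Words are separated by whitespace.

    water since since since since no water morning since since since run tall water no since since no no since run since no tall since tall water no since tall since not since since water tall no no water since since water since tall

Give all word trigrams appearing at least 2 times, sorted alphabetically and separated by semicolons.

since since no; since since since; since since water; tall water no; water no since; water since since

Trigram counts meeting the condition (at least 2 times):
  since since no: 2
  since since since: 3
  since since water: 2
  tall water no: 2
  water no since: 2
  water since since: 2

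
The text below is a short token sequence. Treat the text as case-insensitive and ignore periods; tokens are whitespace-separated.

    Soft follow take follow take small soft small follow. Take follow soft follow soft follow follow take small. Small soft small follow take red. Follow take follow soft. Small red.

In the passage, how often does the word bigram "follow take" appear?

Scanning the 29 overlapping bigram windows for "follow take":
  position 2–3: follow take
  position 4–5: follow take
  position 9–10: follow take
  position 16–17: follow take
  position 22–23: follow take
  position 25–26: follow take

6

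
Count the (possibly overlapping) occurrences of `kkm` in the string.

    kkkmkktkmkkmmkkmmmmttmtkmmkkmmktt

4

Sliding a length-3 window over the 33 characters (31 positions):
  position 2–4: kkm
  position 10–12: kkm
  position 14–16: kkm
  position 27–29: kkm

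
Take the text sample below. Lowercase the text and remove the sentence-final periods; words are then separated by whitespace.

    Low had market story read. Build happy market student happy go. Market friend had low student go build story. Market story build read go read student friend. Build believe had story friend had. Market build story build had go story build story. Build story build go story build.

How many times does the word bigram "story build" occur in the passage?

Scanning the 47 overlapping bigram windows for "story build":
  position 21–22: story build
  position 36–37: story build
  position 40–41: story build
  position 42–43: story build
  position 44–45: story build
  position 47–48: story build

6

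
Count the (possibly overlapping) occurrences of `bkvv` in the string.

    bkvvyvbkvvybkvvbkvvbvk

Sliding a length-4 window over the 22 characters (19 positions):
  position 1–4: bkvv
  position 7–10: bkvv
  position 12–15: bkvv
  position 16–19: bkvv

4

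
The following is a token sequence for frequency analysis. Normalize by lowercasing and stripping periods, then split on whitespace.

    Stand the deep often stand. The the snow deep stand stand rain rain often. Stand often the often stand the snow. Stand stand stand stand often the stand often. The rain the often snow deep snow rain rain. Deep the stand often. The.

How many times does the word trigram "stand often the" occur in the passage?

4

Scanning the 41 overlapping trigram windows for "stand often the":
  position 15–17: stand often the
  position 25–27: stand often the
  position 28–30: stand often the
  position 41–43: stand often the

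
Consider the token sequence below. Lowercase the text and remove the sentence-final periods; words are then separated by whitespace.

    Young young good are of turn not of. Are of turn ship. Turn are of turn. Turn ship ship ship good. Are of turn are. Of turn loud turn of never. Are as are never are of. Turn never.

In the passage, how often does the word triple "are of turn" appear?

Scanning the 37 overlapping trigram windows for "are of turn":
  position 4–6: are of turn
  position 9–11: are of turn
  position 14–16: are of turn
  position 22–24: are of turn
  position 25–27: are of turn
  position 36–38: are of turn

6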